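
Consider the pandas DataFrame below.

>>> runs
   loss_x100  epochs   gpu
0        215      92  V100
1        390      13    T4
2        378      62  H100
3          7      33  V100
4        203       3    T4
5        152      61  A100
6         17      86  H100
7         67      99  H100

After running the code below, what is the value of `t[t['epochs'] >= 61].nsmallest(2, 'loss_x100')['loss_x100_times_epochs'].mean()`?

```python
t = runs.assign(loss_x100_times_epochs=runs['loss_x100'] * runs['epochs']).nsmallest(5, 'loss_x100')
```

add column loss_x100_times_epochs = runs['loss_x100'] * runs['epochs']:
   loss_x100  epochs   gpu  loss_x100_times_epochs
0        215      92  V100                   19780
1        390      13    T4                    5070
2        378      62  H100                   23436
3          7      33  V100                     231
4        203       3    T4                     609
5        152      61  A100                    9272
6         17      86  H100                    1462
7         67      99  H100                    6633
take 5 rows with smallest loss_x100:
   loss_x100  epochs   gpu  loss_x100_times_epochs
3          7      33  V100                     231
6         17      86  H100                    1462
7         67      99  H100                    6633
5        152      61  A100                    9272
4        203       3    T4                     609
filter rows where epochs >= 61:
   loss_x100  epochs   gpu  loss_x100_times_epochs
6         17      86  H100                    1462
7         67      99  H100                    6633
5        152      61  A100                    9272
take 2 rows with smallest loss_x100:
   loss_x100  epochs   gpu  loss_x100_times_epochs
6         17      86  H100                    1462
7         67      99  H100                    6633
So mean() = 4047.5.

4047.5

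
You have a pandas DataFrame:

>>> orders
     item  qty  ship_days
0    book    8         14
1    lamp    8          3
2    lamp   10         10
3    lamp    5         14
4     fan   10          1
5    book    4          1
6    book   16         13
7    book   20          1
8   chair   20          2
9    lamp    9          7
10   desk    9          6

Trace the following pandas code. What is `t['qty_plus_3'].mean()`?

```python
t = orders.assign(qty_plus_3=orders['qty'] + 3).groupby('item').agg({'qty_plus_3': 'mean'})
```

add column qty_plus_3 = orders['qty'] + 3:
     item  qty  ship_days  qty_plus_3
0    book    8         14          11
1    lamp    8          3          11
2    lamp   10         10          13
3    lamp    5         14           8
4     fan   10          1          13
5    book    4          1           7
6    book   16         13          19
7    book   20          1          23
8   chair   20          2          23
9    lamp    9          7          12
10   desk    9          6          12
group by item, mean of qty_plus_3:
       qty_plus_3
item             
book         15.0
chair        23.0
desk         12.0
fan          13.0
lamp         11.0
The mean of column 'qty_plus_3' is 14.8.

14.8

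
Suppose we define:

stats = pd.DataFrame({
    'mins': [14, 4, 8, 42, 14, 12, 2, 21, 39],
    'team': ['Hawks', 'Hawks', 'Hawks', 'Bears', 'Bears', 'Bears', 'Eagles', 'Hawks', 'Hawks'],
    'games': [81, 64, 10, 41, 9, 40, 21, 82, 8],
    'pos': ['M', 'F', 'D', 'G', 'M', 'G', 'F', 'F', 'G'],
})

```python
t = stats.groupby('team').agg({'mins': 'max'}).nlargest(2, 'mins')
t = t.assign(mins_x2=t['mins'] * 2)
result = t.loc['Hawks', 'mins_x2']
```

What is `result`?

group by team, max of mins:
        mins
team        
Bears     42
Eagles     2
Hawks     39
take 2 rows with largest mins:
       mins
team       
Bears    42
Hawks    39
add column mins_x2 = t['mins'] * 2:
       mins  mins_x2
team                
Bears    42       84
Hawks    39       78
So loc['Hawks', 'mins_x2'] = 78.

78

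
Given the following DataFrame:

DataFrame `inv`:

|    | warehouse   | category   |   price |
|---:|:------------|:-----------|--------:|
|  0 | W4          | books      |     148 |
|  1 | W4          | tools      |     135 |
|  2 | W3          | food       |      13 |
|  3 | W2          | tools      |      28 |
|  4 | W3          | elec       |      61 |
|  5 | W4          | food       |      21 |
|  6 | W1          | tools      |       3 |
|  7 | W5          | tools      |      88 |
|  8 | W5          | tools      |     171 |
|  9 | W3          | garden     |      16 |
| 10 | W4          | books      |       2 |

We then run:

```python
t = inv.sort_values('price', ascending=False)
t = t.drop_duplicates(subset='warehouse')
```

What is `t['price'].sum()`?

sort by price descending:
   warehouse category  price
8         W5    tools    171
0         W4    books    148
1         W4    tools    135
7         W5    tools     88
4         W3     elec     61
3         W2    tools     28
5         W4     food     21
9         W3   garden     16
2         W3     food     13
6         W1    tools      3
10        W4    books      2
drop duplicate warehouse (keep=first):
  warehouse category  price
8        W5    tools    171
0        W4    books    148
4        W3     elec     61
3        W2    tools     28
6        W1    tools      3

411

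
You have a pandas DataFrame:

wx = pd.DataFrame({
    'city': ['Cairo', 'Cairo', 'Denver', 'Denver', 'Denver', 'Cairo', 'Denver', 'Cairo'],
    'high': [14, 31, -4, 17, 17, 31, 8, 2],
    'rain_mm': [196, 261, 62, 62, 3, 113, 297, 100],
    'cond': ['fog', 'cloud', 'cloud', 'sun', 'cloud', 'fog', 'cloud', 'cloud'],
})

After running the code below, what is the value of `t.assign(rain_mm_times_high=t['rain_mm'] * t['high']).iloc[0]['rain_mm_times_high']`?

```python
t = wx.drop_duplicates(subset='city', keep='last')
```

2376

drop duplicate city (keep=last):
     city  high  rain_mm   cond
6  Denver     8      297  cloud
7   Cairo     2      100  cloud
add column rain_mm_times_high = t['rain_mm'] * t['high']:
     city  high  rain_mm   cond  rain_mm_times_high
6  Denver     8      297  cloud                2376
7   Cairo     2      100  cloud                 200
So iloc[0]['rain_mm_times_high'] = 2376.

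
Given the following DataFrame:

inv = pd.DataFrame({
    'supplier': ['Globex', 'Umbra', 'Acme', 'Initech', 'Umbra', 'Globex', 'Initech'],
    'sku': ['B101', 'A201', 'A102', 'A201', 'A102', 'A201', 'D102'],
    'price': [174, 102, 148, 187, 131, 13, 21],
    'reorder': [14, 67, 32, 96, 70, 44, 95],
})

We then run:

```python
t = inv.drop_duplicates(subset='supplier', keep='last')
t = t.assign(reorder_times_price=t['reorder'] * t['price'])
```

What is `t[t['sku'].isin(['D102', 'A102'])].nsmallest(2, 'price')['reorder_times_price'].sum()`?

drop duplicate supplier (keep=last):
  supplier   sku  price  reorder
2     Acme  A102    148       32
4    Umbra  A102    131       70
5   Globex  A201     13       44
6  Initech  D102     21       95
add column reorder_times_price = t['reorder'] * t['price']:
  supplier   sku  price  reorder  reorder_times_price
2     Acme  A102    148       32                 4736
4    Umbra  A102    131       70                 9170
5   Globex  A201     13       44                  572
6  Initech  D102     21       95                 1995
filter rows where sku in ['D102', 'A102']:
  supplier   sku  price  reorder  reorder_times_price
2     Acme  A102    148       32                 4736
4    Umbra  A102    131       70                 9170
6  Initech  D102     21       95                 1995
take 2 rows with smallest price:
  supplier   sku  price  reorder  reorder_times_price
6  Initech  D102     21       95                 1995
4    Umbra  A102    131       70                 9170
The sum of column 'reorder_times_price' is 11165.

11165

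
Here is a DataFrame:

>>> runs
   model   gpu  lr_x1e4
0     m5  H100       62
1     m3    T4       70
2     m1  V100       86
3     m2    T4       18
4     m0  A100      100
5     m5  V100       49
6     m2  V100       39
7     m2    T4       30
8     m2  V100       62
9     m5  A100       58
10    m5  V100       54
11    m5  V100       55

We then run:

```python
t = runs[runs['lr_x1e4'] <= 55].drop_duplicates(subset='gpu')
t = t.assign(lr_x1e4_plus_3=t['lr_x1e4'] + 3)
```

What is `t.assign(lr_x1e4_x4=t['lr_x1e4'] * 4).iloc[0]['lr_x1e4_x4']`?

filter rows where lr_x1e4 <= 55:
   model   gpu  lr_x1e4
3     m2    T4       18
5     m5  V100       49
6     m2  V100       39
7     m2    T4       30
10    m5  V100       54
11    m5  V100       55
drop duplicate gpu (keep=first):
  model   gpu  lr_x1e4
3    m2    T4       18
5    m5  V100       49
add column lr_x1e4_plus_3 = t['lr_x1e4'] + 3:
  model   gpu  lr_x1e4  lr_x1e4_plus_3
3    m2    T4       18              21
5    m5  V100       49              52
add column lr_x1e4_x4 = t['lr_x1e4'] * 4:
  model   gpu  lr_x1e4  lr_x1e4_plus_3  lr_x1e4_x4
3    m2    T4       18              21          72
5    m5  V100       49              52         196
Reading off the value at position 0, column 'lr_x1e4_x4', we get 72.

72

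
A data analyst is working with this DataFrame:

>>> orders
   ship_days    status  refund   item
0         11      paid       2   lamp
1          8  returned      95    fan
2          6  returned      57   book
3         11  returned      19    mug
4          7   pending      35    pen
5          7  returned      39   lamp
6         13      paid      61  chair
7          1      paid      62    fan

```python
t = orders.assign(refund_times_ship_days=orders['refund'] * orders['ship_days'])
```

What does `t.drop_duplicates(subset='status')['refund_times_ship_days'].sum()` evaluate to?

add column refund_times_ship_days = orders['refund'] * orders['ship_days']:
   ship_days    status  refund   item  refund_times_ship_days
0         11      paid       2   lamp                      22
1          8  returned      95    fan                     760
2          6  returned      57   book                     342
3         11  returned      19    mug                     209
4          7   pending      35    pen                     245
5          7  returned      39   lamp                     273
6         13      paid      61  chair                     793
7          1      paid      62    fan                      62
drop duplicate status (keep=first):
   ship_days    status  refund  item  refund_times_ship_days
0         11      paid       2  lamp                      22
1          8  returned      95   fan                     760
4          7   pending      35   pen                     245

1027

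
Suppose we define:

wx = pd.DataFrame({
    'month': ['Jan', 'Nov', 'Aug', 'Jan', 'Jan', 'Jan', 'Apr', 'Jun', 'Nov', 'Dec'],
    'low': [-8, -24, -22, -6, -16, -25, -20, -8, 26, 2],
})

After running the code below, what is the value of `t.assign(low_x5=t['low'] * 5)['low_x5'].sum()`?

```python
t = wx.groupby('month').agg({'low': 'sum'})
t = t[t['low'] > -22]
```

group by month, sum of low:
       low
month     
Apr    -20
Aug    -22
Dec      2
Jan    -55
Jun     -8
Nov      2
filter rows where low > -22:
       low
month     
Apr    -20
Dec      2
Jun     -8
Nov      2
add column low_x5 = t['low'] * 5:
       low  low_x5
month             
Apr    -20    -100
Dec      2      10
Jun     -8     -40
Nov      2      10

-120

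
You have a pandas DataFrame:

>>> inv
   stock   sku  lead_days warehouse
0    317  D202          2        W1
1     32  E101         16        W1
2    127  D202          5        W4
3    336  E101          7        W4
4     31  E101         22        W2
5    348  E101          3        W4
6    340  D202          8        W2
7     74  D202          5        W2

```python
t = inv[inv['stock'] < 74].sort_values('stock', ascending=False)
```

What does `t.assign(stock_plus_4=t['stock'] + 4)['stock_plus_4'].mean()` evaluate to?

35.5

filter rows where stock < 74:
   stock   sku  lead_days warehouse
1     32  E101         16        W1
4     31  E101         22        W2
sort by stock descending:
   stock   sku  lead_days warehouse
1     32  E101         16        W1
4     31  E101         22        W2
add column stock_plus_4 = t['stock'] + 4:
   stock   sku  lead_days warehouse  stock_plus_4
1     32  E101         16        W1            36
4     31  E101         22        W2            35
mean of column 'stock_plus_4' → 35.5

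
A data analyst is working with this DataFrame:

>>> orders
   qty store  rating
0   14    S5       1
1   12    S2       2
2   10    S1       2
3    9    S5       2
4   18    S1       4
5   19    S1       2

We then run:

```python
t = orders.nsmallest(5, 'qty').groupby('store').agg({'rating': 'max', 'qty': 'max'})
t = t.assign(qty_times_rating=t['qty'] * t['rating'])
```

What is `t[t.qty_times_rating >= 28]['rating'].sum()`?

6

take 5 rows with smallest qty:
   qty store  rating
3    9    S5       2
2   10    S1       2
1   12    S2       2
0   14    S5       1
4   18    S1       4
group by store: max(rating), max(qty):
       rating  qty
store             
S1          4   18
S2          2   12
S5          2   14
add column qty_times_rating = t['qty'] * t['rating']:
       rating  qty  qty_times_rating
store                               
S1          4   18                72
S2          2   12                24
S5          2   14                28
filter rows where qty_times_rating >= 28:
       rating  qty  qty_times_rating
store                               
S1          4   18                72
S5          2   14                28
Hence 6.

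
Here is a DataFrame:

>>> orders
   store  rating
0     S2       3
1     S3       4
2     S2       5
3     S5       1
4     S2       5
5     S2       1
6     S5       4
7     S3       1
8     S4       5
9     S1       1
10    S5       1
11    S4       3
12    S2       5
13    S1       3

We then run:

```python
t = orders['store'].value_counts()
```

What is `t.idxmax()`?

S2

value_counts of store:
store
S2    5
S5    3
S3    2
S4    2
S1    2
Name: count, dtype: int64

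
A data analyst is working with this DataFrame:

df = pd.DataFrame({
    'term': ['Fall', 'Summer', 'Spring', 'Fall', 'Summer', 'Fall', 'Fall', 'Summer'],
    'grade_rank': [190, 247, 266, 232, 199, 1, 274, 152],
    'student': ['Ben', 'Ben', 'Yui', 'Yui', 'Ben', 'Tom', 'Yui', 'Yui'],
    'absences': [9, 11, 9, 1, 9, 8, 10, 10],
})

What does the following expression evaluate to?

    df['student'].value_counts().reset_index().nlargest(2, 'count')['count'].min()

value_counts of student:
student
Yui    4
Ben    3
Tom    1
Name: count, dtype: int64
reset_index():
  student  count
0     Yui      4
1     Ben      3
2     Tom      1
take 2 rows with largest count:
  student  count
0     Yui      4
1     Ben      3
Taking the min of column 'count' gives 3.

3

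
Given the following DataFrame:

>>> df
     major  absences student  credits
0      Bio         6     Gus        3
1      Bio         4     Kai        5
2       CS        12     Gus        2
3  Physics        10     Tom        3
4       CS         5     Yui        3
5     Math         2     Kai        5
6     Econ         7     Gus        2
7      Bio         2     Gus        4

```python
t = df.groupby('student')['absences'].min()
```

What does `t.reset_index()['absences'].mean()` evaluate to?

4.75

group by student, min of absences:
student
Gus     2
Kai     2
Tom    10
Yui     5
Name: absences, dtype: int64
reset_index():
  student  absences
0     Gus         2
1     Kai         2
2     Tom        10
3     Yui         5
Hence 4.75.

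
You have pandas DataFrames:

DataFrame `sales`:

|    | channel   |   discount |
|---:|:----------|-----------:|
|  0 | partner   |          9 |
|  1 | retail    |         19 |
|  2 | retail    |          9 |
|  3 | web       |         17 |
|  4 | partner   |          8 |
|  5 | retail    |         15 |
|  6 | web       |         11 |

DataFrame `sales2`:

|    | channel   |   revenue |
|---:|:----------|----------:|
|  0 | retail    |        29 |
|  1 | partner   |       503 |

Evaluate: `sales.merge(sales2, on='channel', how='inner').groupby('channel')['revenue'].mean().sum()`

merge on 'channel' (how='inner') → 5 rows:
   channel  discount  revenue
0  partner         9      503
1   retail        19       29
2   retail         9       29
3  partner         8      503
4   retail        15       29
group by channel, mean of revenue:
channel
partner    503.0
retail      29.0
Name: revenue, dtype: float64
sum of the resulting series → 532.0

532.0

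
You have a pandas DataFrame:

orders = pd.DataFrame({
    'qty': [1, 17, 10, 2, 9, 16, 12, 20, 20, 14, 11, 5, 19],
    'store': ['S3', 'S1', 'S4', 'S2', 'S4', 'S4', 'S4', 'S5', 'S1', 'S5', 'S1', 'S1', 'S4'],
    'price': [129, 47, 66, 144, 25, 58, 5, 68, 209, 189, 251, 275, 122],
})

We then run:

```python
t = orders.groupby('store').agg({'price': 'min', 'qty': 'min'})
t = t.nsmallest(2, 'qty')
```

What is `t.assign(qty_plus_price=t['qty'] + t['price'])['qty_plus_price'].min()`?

130

group by store: min(price), min(qty):
       price  qty
store            
S1        47    5
S2       144    2
S3       129    1
S4         5    9
S5        68   14
take 2 rows with smallest qty:
       price  qty
store            
S3       129    1
S2       144    2
add column qty_plus_price = t['qty'] + t['price']:
       price  qty  qty_plus_price
store                            
S3       129    1             130
S2       144    2             146
Taking the min of column 'qty_plus_price' gives 130.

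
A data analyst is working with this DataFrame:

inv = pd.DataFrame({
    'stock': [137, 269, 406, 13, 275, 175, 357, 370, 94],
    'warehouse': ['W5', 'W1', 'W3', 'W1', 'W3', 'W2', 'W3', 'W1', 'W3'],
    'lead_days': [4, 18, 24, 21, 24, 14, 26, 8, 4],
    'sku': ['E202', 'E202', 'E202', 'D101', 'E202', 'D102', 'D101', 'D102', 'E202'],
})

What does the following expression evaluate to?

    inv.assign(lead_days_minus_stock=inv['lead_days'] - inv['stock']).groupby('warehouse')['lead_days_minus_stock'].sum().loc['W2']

add column lead_days_minus_stock = inv['lead_days'] - inv['stock']:
   stock warehouse  lead_days   sku  lead_days_minus_stock
0    137        W5          4  E202                   -133
1    269        W1         18  E202                   -251
2    406        W3         24  E202                   -382
3     13        W1         21  D101                      8
4    275        W3         24  E202                   -251
5    175        W2         14  D102                   -161
6    357        W3         26  D101                   -331
7    370        W1          8  D102                   -362
8     94        W3          4  E202                    -90
group by warehouse, sum of lead_days_minus_stock:
warehouse
W1    -605
W2    -161
W3   -1054
W5    -133
Name: lead_days_minus_stock, dtype: int64
value at index 'W2' → -161

-161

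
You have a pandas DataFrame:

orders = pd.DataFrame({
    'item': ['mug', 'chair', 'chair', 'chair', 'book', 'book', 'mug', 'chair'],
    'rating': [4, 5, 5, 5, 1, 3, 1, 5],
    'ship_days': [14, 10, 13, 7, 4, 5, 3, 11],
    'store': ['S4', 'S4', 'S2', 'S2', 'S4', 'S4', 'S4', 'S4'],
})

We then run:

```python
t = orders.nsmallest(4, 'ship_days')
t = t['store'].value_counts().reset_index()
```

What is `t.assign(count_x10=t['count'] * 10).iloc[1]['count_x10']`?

take 4 rows with smallest ship_days:
    item  rating  ship_days store
6    mug       1          3    S4
4   book       1          4    S4
5   book       3          5    S4
3  chair       5          7    S2
value_counts of store:
store
S4    3
S2    1
Name: count, dtype: int64
reset_index():
  store  count
0    S4      3
1    S2      1
add column count_x10 = t['count'] * 10:
  store  count  count_x10
0    S4      3         30
1    S2      1         10
So iloc[1]['count_x10'] = 10.

10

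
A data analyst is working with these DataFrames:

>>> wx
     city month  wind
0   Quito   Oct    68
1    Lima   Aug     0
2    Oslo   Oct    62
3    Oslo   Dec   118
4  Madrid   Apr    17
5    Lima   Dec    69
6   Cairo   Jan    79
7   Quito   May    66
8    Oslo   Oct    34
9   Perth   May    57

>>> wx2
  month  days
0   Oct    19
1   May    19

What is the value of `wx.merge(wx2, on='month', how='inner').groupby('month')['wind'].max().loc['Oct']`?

68

merge on 'month' (how='inner') → 5 rows:
    city month  wind  days
0  Quito   Oct    68    19
1   Oslo   Oct    62    19
2  Quito   May    66    19
3   Oslo   Oct    34    19
4  Perth   May    57    19
group by month, max of wind:
month
May    66
Oct    68
Name: wind, dtype: int64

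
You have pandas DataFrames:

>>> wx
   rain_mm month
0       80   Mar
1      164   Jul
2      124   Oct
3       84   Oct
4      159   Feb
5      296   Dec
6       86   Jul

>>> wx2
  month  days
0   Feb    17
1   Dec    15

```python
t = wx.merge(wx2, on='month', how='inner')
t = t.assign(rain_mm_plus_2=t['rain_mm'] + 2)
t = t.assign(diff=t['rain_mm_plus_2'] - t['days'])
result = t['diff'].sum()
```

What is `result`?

merge on 'month' (how='inner') → 2 rows:
   rain_mm month  days
0      159   Feb    17
1      296   Dec    15
add column rain_mm_plus_2 = t['rain_mm'] + 2:
   rain_mm month  days  rain_mm_plus_2
0      159   Feb    17             161
1      296   Dec    15             298
add column diff = t['rain_mm_plus_2'] - t['days']:
   rain_mm month  days  rain_mm_plus_2  diff
0      159   Feb    17             161   144
1      296   Dec    15             298   283
sum of column 'diff' → 427

427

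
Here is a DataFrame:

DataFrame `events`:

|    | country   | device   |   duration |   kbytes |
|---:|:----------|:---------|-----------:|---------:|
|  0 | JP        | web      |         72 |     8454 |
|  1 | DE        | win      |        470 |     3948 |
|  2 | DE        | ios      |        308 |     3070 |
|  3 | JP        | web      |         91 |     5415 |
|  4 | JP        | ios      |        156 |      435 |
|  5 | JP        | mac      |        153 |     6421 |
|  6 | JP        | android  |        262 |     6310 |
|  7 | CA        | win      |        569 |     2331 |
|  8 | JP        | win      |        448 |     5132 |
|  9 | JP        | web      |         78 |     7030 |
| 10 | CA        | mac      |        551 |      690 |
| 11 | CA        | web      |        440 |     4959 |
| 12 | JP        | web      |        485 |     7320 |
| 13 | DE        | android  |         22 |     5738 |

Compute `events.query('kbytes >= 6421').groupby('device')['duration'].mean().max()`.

211.666666667

filter rows where kbytes >= 6421:
   country device  duration  kbytes
0       JP    web        72    8454
5       JP    mac       153    6421
9       JP    web        78    7030
12      JP    web       485    7320
group by device, mean of duration:
device
mac    153.000000
web    211.666667
Name: duration, dtype: float64
Hence 211.666666667.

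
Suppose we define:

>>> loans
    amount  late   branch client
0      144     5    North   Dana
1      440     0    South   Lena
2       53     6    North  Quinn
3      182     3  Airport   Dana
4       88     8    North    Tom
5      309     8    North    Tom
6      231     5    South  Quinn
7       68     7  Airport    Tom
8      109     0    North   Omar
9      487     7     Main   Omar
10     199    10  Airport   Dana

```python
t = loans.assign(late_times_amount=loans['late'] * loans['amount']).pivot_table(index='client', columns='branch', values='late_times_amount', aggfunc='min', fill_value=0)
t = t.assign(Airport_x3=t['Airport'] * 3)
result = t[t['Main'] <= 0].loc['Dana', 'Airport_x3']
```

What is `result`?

add column late_times_amount = loans['late'] * loans['amount']:
    amount  late   branch client  late_times_amount
0      144     5    North   Dana                720
1      440     0    South   Lena                  0
2       53     6    North  Quinn                318
3      182     3  Airport   Dana                546
4       88     8    North    Tom                704
5      309     8    North    Tom               2472
6      231     5    South  Quinn               1155
7       68     7  Airport    Tom                476
8      109     0    North   Omar                  0
9      487     7     Main   Omar               3409
10     199    10  Airport   Dana               1990
pivot: rows=client, cols=branch, min(late_times_amount):
branch  Airport  Main  North  South
client                             
Dana        546     0    720      0
Lena          0     0      0      0
Omar          0  3409      0      0
Quinn         0     0    318   1155
Tom         476     0    704      0
add column Airport_x3 = t['Airport'] * 3:
branch  Airport  Main  North  South  Airport_x3
client                                         
Dana        546     0    720      0        1638
Lena          0     0      0      0           0
Omar          0  3409      0      0           0
Quinn         0     0    318   1155           0
Tom         476     0    704      0        1428
filter rows where Main <= 0:
branch  Airport  Main  North  South  Airport_x3
client                                         
Dana        546     0    720      0        1638
Lena          0     0      0      0           0
Quinn         0     0    318   1155           0
Tom         476     0    704      0        1428
value at row 'Dana', column 'Airport_x3' → 1638

1638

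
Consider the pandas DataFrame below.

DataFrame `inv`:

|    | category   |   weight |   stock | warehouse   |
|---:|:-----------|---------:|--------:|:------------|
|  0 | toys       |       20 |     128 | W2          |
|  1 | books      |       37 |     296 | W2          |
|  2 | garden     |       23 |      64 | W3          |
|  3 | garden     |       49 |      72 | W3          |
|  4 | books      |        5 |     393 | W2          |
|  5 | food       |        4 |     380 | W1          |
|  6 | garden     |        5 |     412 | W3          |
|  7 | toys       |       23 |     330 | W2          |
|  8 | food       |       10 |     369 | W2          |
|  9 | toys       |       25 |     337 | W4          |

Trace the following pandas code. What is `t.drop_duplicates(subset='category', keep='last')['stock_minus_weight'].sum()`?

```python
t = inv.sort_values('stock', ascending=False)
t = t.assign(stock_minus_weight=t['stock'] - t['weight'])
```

767

sort by stock descending:
  category  weight  stock warehouse
6   garden       5    412        W3
4    books       5    393        W2
5     food       4    380        W1
8     food      10    369        W2
9     toys      25    337        W4
7     toys      23    330        W2
1    books      37    296        W2
0     toys      20    128        W2
3   garden      49     72        W3
2   garden      23     64        W3
add column stock_minus_weight = t['stock'] - t['weight']:
  category  weight  stock warehouse  stock_minus_weight
6   garden       5    412        W3                 407
4    books       5    393        W2                 388
5     food       4    380        W1                 376
8     food      10    369        W2                 359
9     toys      25    337        W4                 312
7     toys      23    330        W2                 307
1    books      37    296        W2                 259
0     toys      20    128        W2                 108
3   garden      49     72        W3                  23
2   garden      23     64        W3                  41
drop duplicate category (keep=last):
  category  weight  stock warehouse  stock_minus_weight
8     food      10    369        W2                 359
1    books      37    296        W2                 259
0     toys      20    128        W2                 108
2   garden      23     64        W3                  41
So sum() = 767.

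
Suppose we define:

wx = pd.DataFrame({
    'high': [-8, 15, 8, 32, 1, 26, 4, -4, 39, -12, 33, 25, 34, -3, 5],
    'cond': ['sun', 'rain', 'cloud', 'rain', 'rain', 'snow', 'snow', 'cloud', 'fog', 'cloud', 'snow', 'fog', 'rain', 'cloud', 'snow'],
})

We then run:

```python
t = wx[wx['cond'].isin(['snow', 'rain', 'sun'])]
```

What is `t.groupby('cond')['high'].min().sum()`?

filter rows where cond in ['snow', 'rain', 'sun']:
    high  cond
0     -8   sun
1     15  rain
3     32  rain
4      1  rain
5     26  snow
6      4  snow
10    33  snow
12    34  rain
14     5  snow
group by cond, min of high:
cond
rain    1
snow    4
sun    -8
Name: high, dtype: int64

-3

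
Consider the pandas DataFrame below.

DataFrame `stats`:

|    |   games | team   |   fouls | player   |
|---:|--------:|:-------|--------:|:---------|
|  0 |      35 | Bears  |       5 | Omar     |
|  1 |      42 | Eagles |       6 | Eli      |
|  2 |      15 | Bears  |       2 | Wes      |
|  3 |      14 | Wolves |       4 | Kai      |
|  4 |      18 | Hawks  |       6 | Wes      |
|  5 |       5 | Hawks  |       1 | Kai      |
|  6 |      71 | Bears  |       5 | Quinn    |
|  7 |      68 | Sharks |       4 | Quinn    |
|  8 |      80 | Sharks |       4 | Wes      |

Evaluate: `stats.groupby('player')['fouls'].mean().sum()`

22.0

group by player, mean of fouls:
player
Eli      6.0
Kai      2.5
Omar     5.0
Quinn    4.5
Wes      4.0
Name: fouls, dtype: float64
Taking the sum of the resulting series gives 22.0.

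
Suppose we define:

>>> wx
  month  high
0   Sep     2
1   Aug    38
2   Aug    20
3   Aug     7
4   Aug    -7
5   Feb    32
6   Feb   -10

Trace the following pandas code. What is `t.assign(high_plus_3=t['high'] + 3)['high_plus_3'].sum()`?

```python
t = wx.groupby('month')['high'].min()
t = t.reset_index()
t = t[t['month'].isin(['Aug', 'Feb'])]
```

group by month, min of high:
month
Aug    -7
Feb   -10
Sep     2
Name: high, dtype: int64
reset_index():
  month  high
0   Aug    -7
1   Feb   -10
2   Sep     2
filter rows where month in ['Aug', 'Feb']:
  month  high
0   Aug    -7
1   Feb   -10
add column high_plus_3 = t['high'] + 3:
  month  high  high_plus_3
0   Aug    -7           -4
1   Feb   -10           -7
Reading off the sum of column 'high_plus_3', we get -11.

-11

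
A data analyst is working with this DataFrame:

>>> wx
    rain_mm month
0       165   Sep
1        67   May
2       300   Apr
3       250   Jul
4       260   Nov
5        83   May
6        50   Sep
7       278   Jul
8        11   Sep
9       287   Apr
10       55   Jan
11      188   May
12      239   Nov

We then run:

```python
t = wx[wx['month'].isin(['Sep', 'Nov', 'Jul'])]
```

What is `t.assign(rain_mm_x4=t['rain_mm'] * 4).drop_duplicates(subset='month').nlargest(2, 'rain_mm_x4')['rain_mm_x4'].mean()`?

filter rows where month in ['Sep', 'Nov', 'Jul']:
    rain_mm month
0       165   Sep
3       250   Jul
4       260   Nov
6        50   Sep
7       278   Jul
8        11   Sep
12      239   Nov
add column rain_mm_x4 = t['rain_mm'] * 4:
    rain_mm month  rain_mm_x4
0       165   Sep         660
3       250   Jul        1000
4       260   Nov        1040
6        50   Sep         200
7       278   Jul        1112
8        11   Sep          44
12      239   Nov         956
drop duplicate month (keep=first):
   rain_mm month  rain_mm_x4
0      165   Sep         660
3      250   Jul        1000
4      260   Nov        1040
take 2 rows with largest rain_mm_x4:
   rain_mm month  rain_mm_x4
4      260   Nov        1040
3      250   Jul        1000
Finally, mean of column 'rain_mm_x4' = 1020.0.

1020.0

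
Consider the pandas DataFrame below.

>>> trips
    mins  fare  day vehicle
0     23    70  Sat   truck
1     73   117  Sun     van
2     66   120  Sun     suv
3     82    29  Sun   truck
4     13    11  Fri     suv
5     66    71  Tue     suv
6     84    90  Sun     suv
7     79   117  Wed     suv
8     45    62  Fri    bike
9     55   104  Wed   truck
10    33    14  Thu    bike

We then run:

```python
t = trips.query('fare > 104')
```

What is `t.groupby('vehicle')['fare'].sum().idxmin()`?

filter rows where fare > 104:
   mins  fare  day vehicle
1    73   117  Sun     van
2    66   120  Sun     suv
7    79   117  Wed     suv
group by vehicle, sum of fare:
vehicle
suv    237
van    117
Name: fare, dtype: int64
Hence van.

van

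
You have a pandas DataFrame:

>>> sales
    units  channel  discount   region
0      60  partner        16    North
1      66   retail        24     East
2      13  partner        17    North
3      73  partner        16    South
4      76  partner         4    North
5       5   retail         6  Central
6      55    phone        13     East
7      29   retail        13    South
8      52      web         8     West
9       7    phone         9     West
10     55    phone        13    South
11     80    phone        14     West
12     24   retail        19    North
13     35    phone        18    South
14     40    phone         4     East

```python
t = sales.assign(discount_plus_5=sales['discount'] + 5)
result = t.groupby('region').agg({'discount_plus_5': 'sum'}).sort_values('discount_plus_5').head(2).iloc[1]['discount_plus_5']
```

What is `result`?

add column discount_plus_5 = sales['discount'] + 5:
    units  channel  discount   region  discount_plus_5
0      60  partner        16    North               21
1      66   retail        24     East               29
2      13  partner        17    North               22
3      73  partner        16    South               21
4      76  partner         4    North                9
5       5   retail         6  Central               11
6      55    phone        13     East               18
7      29   retail        13    South               18
8      52      web         8     West               13
9       7    phone         9     West               14
10     55    phone        13    South               18
11     80    phone        14     West               19
12     24   retail        19    North               24
13     35    phone        18    South               23
14     40    phone         4     East                9
group by region, sum of discount_plus_5:
         discount_plus_5
region                  
Central               11
East                  56
North                 76
South                 80
West                  46
sort by discount_plus_5:
         discount_plus_5
region                  
Central               11
West                  46
East                  56
North                 76
South                 80
take first 2 rows:
         discount_plus_5
region                  
Central               11
West                  46
Taking the value at position 1, column 'discount_plus_5' gives 46.

46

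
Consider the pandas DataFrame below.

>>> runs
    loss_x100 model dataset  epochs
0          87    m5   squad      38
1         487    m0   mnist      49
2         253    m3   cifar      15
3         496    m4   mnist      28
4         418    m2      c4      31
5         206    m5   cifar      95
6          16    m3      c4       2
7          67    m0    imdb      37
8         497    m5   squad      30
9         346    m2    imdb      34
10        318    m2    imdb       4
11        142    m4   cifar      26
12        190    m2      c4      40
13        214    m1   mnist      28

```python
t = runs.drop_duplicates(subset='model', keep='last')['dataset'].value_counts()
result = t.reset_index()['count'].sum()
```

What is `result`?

drop duplicate model (keep=last):
    loss_x100 model dataset  epochs
6          16    m3      c4       2
7          67    m0    imdb      37
8         497    m5   squad      30
11        142    m4   cifar      26
12        190    m2      c4      40
13        214    m1   mnist      28
value_counts of dataset:
dataset
c4       2
imdb     1
squad    1
cifar    1
mnist    1
Name: count, dtype: int64
reset_index():
  dataset  count
0      c4      2
1    imdb      1
2   squad      1
3   cifar      1
4   mnist      1
sum of column 'count' → 6

6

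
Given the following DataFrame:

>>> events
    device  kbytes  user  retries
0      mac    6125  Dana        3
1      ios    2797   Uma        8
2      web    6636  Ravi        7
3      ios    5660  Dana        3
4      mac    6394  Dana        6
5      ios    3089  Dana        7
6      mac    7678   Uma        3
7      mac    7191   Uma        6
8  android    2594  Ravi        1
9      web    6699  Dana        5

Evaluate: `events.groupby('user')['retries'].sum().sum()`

49

group by user, sum of retries:
user
Dana    24
Ravi     8
Uma     17
Name: retries, dtype: int64
Hence 49.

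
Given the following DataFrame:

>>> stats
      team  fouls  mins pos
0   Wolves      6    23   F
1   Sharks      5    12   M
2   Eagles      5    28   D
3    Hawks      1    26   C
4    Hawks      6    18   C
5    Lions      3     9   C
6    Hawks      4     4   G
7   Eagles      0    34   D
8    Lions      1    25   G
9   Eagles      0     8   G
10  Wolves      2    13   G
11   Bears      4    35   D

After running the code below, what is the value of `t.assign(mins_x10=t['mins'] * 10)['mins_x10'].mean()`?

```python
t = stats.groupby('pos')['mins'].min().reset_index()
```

group by pos, min of mins:
pos
C     9
D    28
F    23
G     4
M    12
Name: mins, dtype: int64
reset_index():
  pos  mins
0   C     9
1   D    28
2   F    23
3   G     4
4   M    12
add column mins_x10 = t['mins'] * 10:
  pos  mins  mins_x10
0   C     9        90
1   D    28       280
2   F    23       230
3   G     4        40
4   M    12       120
Reading off the mean of column 'mins_x10', we get 152.0.

152.0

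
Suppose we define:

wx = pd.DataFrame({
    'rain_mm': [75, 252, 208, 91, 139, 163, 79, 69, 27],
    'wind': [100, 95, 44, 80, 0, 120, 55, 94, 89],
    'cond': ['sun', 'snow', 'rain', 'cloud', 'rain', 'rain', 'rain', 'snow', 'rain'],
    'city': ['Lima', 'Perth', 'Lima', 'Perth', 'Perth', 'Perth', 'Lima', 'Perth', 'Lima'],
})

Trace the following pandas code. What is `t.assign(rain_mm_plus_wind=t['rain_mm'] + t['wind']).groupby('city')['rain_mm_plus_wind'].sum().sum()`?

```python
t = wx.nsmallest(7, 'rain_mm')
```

1181

take 7 rows with smallest rain_mm:
   rain_mm  wind   cond   city
8       27    89   rain   Lima
7       69    94   snow  Perth
0       75   100    sun   Lima
6       79    55   rain   Lima
3       91    80  cloud  Perth
4      139     0   rain  Perth
5      163   120   rain  Perth
add column rain_mm_plus_wind = t['rain_mm'] + t['wind']:
   rain_mm  wind   cond   city  rain_mm_plus_wind
8       27    89   rain   Lima                116
7       69    94   snow  Perth                163
0       75   100    sun   Lima                175
6       79    55   rain   Lima                134
3       91    80  cloud  Perth                171
4      139     0   rain  Perth                139
5      163   120   rain  Perth                283
group by city, sum of rain_mm_plus_wind:
city
Lima     425
Perth    756
Name: rain_mm_plus_wind, dtype: int64
So sum() = 1181.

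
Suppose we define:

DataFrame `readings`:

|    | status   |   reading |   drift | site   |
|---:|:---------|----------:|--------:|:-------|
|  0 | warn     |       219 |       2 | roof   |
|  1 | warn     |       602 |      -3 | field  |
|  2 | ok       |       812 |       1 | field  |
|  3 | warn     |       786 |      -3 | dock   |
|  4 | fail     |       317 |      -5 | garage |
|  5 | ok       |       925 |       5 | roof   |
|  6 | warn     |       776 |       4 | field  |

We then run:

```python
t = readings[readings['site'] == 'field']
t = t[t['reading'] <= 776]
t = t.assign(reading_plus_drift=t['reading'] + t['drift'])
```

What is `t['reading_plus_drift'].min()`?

filter rows where site == 'field':
  status  reading  drift   site
1   warn      602     -3  field
2     ok      812      1  field
6   warn      776      4  field
filter rows where reading <= 776:
  status  reading  drift   site
1   warn      602     -3  field
6   warn      776      4  field
add column reading_plus_drift = t['reading'] + t['drift']:
  status  reading  drift   site  reading_plus_drift
1   warn      602     -3  field                 599
6   warn      776      4  field                 780
Then the min of column 'reading_plus_drift': 599

599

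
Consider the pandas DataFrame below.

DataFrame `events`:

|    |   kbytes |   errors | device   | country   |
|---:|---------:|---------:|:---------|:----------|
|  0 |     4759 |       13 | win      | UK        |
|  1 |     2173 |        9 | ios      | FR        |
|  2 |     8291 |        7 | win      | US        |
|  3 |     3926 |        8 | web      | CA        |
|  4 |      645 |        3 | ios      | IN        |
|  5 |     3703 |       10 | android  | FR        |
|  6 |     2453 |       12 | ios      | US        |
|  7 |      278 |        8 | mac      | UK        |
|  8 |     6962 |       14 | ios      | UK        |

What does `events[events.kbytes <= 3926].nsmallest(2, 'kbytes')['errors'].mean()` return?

filter rows where kbytes <= 3926:
   kbytes  errors   device country
1    2173       9      ios      FR
3    3926       8      web      CA
4     645       3      ios      IN
5    3703      10  android      FR
6    2453      12      ios      US
7     278       8      mac      UK
take 2 rows with smallest kbytes:
   kbytes  errors device country
7     278       8    mac      UK
4     645       3    ios      IN

5.5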